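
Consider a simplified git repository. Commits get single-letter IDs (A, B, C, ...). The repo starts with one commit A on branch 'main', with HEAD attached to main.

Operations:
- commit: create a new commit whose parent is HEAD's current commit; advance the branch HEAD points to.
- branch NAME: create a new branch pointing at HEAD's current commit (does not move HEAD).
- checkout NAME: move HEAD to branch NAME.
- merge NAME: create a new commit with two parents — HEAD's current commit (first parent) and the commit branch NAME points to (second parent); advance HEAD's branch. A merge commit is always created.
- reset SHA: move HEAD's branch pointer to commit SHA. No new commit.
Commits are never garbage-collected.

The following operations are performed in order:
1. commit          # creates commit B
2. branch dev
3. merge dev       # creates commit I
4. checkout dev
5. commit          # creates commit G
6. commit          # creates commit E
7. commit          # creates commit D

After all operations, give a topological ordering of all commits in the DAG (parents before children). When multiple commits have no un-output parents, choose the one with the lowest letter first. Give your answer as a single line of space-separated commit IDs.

Answer: A B G E D I

Derivation:
After op 1 (commit): HEAD=main@B [main=B]
After op 2 (branch): HEAD=main@B [dev=B main=B]
After op 3 (merge): HEAD=main@I [dev=B main=I]
After op 4 (checkout): HEAD=dev@B [dev=B main=I]
After op 5 (commit): HEAD=dev@G [dev=G main=I]
After op 6 (commit): HEAD=dev@E [dev=E main=I]
After op 7 (commit): HEAD=dev@D [dev=D main=I]
commit A: parents=[]
commit B: parents=['A']
commit D: parents=['E']
commit E: parents=['G']
commit G: parents=['B']
commit I: parents=['B', 'B']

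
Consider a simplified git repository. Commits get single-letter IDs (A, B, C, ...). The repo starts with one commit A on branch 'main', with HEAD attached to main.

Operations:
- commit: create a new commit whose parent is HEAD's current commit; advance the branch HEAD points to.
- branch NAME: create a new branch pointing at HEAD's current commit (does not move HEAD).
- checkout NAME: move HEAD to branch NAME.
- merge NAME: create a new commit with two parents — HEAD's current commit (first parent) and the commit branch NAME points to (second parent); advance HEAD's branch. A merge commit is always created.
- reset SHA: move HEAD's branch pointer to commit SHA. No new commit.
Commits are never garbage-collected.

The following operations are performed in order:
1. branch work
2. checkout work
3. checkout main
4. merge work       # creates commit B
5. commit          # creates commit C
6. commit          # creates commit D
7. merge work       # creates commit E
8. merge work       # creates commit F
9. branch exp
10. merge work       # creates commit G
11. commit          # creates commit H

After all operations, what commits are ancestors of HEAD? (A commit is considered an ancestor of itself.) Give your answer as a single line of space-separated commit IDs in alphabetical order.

Answer: A B C D E F G H

Derivation:
After op 1 (branch): HEAD=main@A [main=A work=A]
After op 2 (checkout): HEAD=work@A [main=A work=A]
After op 3 (checkout): HEAD=main@A [main=A work=A]
After op 4 (merge): HEAD=main@B [main=B work=A]
After op 5 (commit): HEAD=main@C [main=C work=A]
After op 6 (commit): HEAD=main@D [main=D work=A]
After op 7 (merge): HEAD=main@E [main=E work=A]
After op 8 (merge): HEAD=main@F [main=F work=A]
After op 9 (branch): HEAD=main@F [exp=F main=F work=A]
After op 10 (merge): HEAD=main@G [exp=F main=G work=A]
After op 11 (commit): HEAD=main@H [exp=F main=H work=A]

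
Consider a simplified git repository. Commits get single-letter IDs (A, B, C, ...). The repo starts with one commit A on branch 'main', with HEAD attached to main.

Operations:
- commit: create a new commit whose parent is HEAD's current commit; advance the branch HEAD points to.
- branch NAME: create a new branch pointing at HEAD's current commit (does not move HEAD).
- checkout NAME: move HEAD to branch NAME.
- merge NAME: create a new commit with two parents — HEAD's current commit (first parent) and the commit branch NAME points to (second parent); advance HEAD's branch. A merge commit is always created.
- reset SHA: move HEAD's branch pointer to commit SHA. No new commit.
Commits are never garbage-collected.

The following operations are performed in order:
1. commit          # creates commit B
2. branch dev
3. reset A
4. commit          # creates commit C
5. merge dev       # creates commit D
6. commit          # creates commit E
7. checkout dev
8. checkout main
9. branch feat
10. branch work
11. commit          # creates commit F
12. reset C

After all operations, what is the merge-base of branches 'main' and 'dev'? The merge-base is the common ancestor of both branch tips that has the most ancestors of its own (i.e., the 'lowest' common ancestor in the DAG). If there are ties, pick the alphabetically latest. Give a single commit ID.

Answer: A

Derivation:
After op 1 (commit): HEAD=main@B [main=B]
After op 2 (branch): HEAD=main@B [dev=B main=B]
After op 3 (reset): HEAD=main@A [dev=B main=A]
After op 4 (commit): HEAD=main@C [dev=B main=C]
After op 5 (merge): HEAD=main@D [dev=B main=D]
After op 6 (commit): HEAD=main@E [dev=B main=E]
After op 7 (checkout): HEAD=dev@B [dev=B main=E]
After op 8 (checkout): HEAD=main@E [dev=B main=E]
After op 9 (branch): HEAD=main@E [dev=B feat=E main=E]
After op 10 (branch): HEAD=main@E [dev=B feat=E main=E work=E]
After op 11 (commit): HEAD=main@F [dev=B feat=E main=F work=E]
After op 12 (reset): HEAD=main@C [dev=B feat=E main=C work=E]
ancestors(main=C): ['A', 'C']
ancestors(dev=B): ['A', 'B']
common: ['A']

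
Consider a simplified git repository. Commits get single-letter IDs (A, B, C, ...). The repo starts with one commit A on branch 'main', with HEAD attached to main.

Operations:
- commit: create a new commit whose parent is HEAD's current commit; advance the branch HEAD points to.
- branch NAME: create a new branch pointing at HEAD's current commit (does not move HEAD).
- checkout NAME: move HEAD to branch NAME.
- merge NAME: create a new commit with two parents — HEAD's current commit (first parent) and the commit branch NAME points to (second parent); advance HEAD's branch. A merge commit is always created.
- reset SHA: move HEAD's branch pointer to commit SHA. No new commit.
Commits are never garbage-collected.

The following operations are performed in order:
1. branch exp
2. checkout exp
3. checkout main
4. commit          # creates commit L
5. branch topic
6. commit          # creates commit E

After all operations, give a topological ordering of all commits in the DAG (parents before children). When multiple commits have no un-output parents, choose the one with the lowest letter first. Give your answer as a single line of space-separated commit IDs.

Answer: A L E

Derivation:
After op 1 (branch): HEAD=main@A [exp=A main=A]
After op 2 (checkout): HEAD=exp@A [exp=A main=A]
After op 3 (checkout): HEAD=main@A [exp=A main=A]
After op 4 (commit): HEAD=main@L [exp=A main=L]
After op 5 (branch): HEAD=main@L [exp=A main=L topic=L]
After op 6 (commit): HEAD=main@E [exp=A main=E topic=L]
commit A: parents=[]
commit E: parents=['L']
commit L: parents=['A']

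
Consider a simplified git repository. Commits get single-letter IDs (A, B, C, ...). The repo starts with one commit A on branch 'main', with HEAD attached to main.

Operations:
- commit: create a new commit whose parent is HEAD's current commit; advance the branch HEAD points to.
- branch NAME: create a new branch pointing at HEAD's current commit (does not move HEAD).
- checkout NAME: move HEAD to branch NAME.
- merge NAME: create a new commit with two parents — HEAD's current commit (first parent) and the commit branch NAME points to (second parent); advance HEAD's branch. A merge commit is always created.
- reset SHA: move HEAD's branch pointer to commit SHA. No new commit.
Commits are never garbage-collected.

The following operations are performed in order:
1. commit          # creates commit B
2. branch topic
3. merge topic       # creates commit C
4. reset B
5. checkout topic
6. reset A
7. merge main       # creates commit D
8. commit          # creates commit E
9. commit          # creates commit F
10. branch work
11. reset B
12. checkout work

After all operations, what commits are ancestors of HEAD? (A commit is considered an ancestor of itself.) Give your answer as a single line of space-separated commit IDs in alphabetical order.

After op 1 (commit): HEAD=main@B [main=B]
After op 2 (branch): HEAD=main@B [main=B topic=B]
After op 3 (merge): HEAD=main@C [main=C topic=B]
After op 4 (reset): HEAD=main@B [main=B topic=B]
After op 5 (checkout): HEAD=topic@B [main=B topic=B]
After op 6 (reset): HEAD=topic@A [main=B topic=A]
After op 7 (merge): HEAD=topic@D [main=B topic=D]
After op 8 (commit): HEAD=topic@E [main=B topic=E]
After op 9 (commit): HEAD=topic@F [main=B topic=F]
After op 10 (branch): HEAD=topic@F [main=B topic=F work=F]
After op 11 (reset): HEAD=topic@B [main=B topic=B work=F]
After op 12 (checkout): HEAD=work@F [main=B topic=B work=F]

Answer: A B D E F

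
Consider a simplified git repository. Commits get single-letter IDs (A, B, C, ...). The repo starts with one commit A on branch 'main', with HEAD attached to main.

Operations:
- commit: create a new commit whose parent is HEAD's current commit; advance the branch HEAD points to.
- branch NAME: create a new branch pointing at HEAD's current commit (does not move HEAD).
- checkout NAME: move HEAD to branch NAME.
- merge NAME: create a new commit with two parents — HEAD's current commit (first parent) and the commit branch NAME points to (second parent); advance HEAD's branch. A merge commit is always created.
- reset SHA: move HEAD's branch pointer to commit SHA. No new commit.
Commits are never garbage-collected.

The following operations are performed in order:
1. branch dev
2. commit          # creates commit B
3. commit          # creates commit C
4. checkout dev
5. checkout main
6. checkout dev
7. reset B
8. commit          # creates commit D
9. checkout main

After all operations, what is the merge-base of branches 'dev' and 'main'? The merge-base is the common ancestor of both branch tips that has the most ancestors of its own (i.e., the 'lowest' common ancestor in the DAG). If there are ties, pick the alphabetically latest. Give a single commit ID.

Answer: B

Derivation:
After op 1 (branch): HEAD=main@A [dev=A main=A]
After op 2 (commit): HEAD=main@B [dev=A main=B]
After op 3 (commit): HEAD=main@C [dev=A main=C]
After op 4 (checkout): HEAD=dev@A [dev=A main=C]
After op 5 (checkout): HEAD=main@C [dev=A main=C]
After op 6 (checkout): HEAD=dev@A [dev=A main=C]
After op 7 (reset): HEAD=dev@B [dev=B main=C]
After op 8 (commit): HEAD=dev@D [dev=D main=C]
After op 9 (checkout): HEAD=main@C [dev=D main=C]
ancestors(dev=D): ['A', 'B', 'D']
ancestors(main=C): ['A', 'B', 'C']
common: ['A', 'B']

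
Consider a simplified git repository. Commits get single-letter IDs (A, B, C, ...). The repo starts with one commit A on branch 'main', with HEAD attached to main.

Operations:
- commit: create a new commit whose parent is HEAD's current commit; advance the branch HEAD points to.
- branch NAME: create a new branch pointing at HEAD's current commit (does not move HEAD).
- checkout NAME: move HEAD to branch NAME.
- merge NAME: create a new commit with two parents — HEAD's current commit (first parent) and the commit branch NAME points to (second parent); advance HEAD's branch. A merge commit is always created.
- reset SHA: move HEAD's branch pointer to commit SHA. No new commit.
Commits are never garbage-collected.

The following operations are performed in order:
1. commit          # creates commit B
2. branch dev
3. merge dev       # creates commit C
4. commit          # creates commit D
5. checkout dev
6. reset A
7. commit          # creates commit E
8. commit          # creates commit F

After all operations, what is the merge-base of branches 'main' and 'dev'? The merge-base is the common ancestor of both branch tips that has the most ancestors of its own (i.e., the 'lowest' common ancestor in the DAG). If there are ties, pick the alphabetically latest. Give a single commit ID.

Answer: A

Derivation:
After op 1 (commit): HEAD=main@B [main=B]
After op 2 (branch): HEAD=main@B [dev=B main=B]
After op 3 (merge): HEAD=main@C [dev=B main=C]
After op 4 (commit): HEAD=main@D [dev=B main=D]
After op 5 (checkout): HEAD=dev@B [dev=B main=D]
After op 6 (reset): HEAD=dev@A [dev=A main=D]
After op 7 (commit): HEAD=dev@E [dev=E main=D]
After op 8 (commit): HEAD=dev@F [dev=F main=D]
ancestors(main=D): ['A', 'B', 'C', 'D']
ancestors(dev=F): ['A', 'E', 'F']
common: ['A']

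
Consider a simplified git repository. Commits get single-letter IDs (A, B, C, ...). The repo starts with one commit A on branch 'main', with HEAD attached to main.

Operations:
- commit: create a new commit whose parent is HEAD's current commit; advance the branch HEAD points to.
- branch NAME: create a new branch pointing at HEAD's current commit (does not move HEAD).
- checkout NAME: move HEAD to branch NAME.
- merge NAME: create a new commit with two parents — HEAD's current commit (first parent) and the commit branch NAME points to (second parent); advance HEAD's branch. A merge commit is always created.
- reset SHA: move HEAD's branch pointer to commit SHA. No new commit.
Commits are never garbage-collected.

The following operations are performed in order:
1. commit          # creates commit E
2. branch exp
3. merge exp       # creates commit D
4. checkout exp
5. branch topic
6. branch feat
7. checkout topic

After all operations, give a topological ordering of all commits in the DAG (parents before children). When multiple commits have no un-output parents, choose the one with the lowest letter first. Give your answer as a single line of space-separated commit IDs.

Answer: A E D

Derivation:
After op 1 (commit): HEAD=main@E [main=E]
After op 2 (branch): HEAD=main@E [exp=E main=E]
After op 3 (merge): HEAD=main@D [exp=E main=D]
After op 4 (checkout): HEAD=exp@E [exp=E main=D]
After op 5 (branch): HEAD=exp@E [exp=E main=D topic=E]
After op 6 (branch): HEAD=exp@E [exp=E feat=E main=D topic=E]
After op 7 (checkout): HEAD=topic@E [exp=E feat=E main=D topic=E]
commit A: parents=[]
commit D: parents=['E', 'E']
commit E: parents=['A']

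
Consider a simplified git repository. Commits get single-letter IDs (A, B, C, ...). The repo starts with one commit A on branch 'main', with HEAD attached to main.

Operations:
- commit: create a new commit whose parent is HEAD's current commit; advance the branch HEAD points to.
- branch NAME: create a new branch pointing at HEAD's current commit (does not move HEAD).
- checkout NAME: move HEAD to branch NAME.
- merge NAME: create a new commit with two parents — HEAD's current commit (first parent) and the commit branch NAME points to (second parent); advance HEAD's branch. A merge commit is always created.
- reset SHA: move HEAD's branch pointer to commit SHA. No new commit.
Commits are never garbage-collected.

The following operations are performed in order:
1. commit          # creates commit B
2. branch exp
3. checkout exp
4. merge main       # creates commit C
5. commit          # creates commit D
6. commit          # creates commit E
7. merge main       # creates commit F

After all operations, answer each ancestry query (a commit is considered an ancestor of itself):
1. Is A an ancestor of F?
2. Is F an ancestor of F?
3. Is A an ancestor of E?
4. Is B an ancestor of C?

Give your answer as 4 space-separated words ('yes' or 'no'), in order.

Answer: yes yes yes yes

Derivation:
After op 1 (commit): HEAD=main@B [main=B]
After op 2 (branch): HEAD=main@B [exp=B main=B]
After op 3 (checkout): HEAD=exp@B [exp=B main=B]
After op 4 (merge): HEAD=exp@C [exp=C main=B]
After op 5 (commit): HEAD=exp@D [exp=D main=B]
After op 6 (commit): HEAD=exp@E [exp=E main=B]
After op 7 (merge): HEAD=exp@F [exp=F main=B]
ancestors(F) = {A,B,C,D,E,F}; A in? yes
ancestors(F) = {A,B,C,D,E,F}; F in? yes
ancestors(E) = {A,B,C,D,E}; A in? yes
ancestors(C) = {A,B,C}; B in? yes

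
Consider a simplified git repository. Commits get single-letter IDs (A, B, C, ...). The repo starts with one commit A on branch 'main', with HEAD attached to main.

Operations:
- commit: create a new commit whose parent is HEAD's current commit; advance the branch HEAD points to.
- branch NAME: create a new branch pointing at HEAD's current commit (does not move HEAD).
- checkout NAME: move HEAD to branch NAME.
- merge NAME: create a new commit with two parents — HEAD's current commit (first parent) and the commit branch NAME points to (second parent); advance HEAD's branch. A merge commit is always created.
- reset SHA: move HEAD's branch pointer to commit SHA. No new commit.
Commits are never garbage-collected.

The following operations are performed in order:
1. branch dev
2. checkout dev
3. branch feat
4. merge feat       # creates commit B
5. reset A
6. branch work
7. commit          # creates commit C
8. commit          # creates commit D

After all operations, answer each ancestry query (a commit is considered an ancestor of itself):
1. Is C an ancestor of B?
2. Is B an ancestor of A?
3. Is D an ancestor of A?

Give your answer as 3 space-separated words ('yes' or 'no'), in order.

Answer: no no no

Derivation:
After op 1 (branch): HEAD=main@A [dev=A main=A]
After op 2 (checkout): HEAD=dev@A [dev=A main=A]
After op 3 (branch): HEAD=dev@A [dev=A feat=A main=A]
After op 4 (merge): HEAD=dev@B [dev=B feat=A main=A]
After op 5 (reset): HEAD=dev@A [dev=A feat=A main=A]
After op 6 (branch): HEAD=dev@A [dev=A feat=A main=A work=A]
After op 7 (commit): HEAD=dev@C [dev=C feat=A main=A work=A]
After op 8 (commit): HEAD=dev@D [dev=D feat=A main=A work=A]
ancestors(B) = {A,B}; C in? no
ancestors(A) = {A}; B in? no
ancestors(A) = {A}; D in? no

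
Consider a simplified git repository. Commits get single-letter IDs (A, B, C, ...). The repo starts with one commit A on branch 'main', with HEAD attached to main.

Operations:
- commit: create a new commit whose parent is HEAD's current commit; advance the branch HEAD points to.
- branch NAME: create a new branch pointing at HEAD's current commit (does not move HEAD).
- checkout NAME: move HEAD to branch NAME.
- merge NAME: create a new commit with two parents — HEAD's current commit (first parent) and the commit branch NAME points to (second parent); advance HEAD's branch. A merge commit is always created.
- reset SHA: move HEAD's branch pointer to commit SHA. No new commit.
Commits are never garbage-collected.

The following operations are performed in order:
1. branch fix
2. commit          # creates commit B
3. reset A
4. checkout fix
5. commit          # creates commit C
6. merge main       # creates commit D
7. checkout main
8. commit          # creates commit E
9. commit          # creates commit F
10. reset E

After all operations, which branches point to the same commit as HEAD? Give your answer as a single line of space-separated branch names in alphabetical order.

After op 1 (branch): HEAD=main@A [fix=A main=A]
After op 2 (commit): HEAD=main@B [fix=A main=B]
After op 3 (reset): HEAD=main@A [fix=A main=A]
After op 4 (checkout): HEAD=fix@A [fix=A main=A]
After op 5 (commit): HEAD=fix@C [fix=C main=A]
After op 6 (merge): HEAD=fix@D [fix=D main=A]
After op 7 (checkout): HEAD=main@A [fix=D main=A]
After op 8 (commit): HEAD=main@E [fix=D main=E]
After op 9 (commit): HEAD=main@F [fix=D main=F]
After op 10 (reset): HEAD=main@E [fix=D main=E]

Answer: main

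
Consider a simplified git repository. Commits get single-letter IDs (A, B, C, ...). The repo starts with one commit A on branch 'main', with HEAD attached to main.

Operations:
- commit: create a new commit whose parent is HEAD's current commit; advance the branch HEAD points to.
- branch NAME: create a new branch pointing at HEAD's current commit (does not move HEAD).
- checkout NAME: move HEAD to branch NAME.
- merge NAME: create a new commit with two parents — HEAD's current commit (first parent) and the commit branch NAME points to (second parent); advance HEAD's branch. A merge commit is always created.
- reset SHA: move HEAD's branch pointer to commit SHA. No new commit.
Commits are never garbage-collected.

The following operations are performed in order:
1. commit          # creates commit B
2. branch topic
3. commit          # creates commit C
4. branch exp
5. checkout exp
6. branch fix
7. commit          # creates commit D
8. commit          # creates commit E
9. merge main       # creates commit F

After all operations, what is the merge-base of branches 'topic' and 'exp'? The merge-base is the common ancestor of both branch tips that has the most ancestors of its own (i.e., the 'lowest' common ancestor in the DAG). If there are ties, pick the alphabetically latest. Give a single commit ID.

Answer: B

Derivation:
After op 1 (commit): HEAD=main@B [main=B]
After op 2 (branch): HEAD=main@B [main=B topic=B]
After op 3 (commit): HEAD=main@C [main=C topic=B]
After op 4 (branch): HEAD=main@C [exp=C main=C topic=B]
After op 5 (checkout): HEAD=exp@C [exp=C main=C topic=B]
After op 6 (branch): HEAD=exp@C [exp=C fix=C main=C topic=B]
After op 7 (commit): HEAD=exp@D [exp=D fix=C main=C topic=B]
After op 8 (commit): HEAD=exp@E [exp=E fix=C main=C topic=B]
After op 9 (merge): HEAD=exp@F [exp=F fix=C main=C topic=B]
ancestors(topic=B): ['A', 'B']
ancestors(exp=F): ['A', 'B', 'C', 'D', 'E', 'F']
common: ['A', 'B']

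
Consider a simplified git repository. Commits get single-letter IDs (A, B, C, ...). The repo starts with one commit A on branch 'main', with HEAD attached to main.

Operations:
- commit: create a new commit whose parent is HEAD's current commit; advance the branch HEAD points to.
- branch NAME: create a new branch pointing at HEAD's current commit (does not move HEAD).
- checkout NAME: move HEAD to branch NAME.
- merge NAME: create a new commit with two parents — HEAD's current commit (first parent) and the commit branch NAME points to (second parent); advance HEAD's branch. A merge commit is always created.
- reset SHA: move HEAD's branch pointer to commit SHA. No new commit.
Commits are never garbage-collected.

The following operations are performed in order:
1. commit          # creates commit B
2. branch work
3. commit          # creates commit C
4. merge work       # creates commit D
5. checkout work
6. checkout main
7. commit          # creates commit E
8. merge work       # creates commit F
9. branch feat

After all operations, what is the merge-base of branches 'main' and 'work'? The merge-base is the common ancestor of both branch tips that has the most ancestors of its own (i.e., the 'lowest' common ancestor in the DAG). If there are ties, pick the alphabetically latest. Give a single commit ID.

Answer: B

Derivation:
After op 1 (commit): HEAD=main@B [main=B]
After op 2 (branch): HEAD=main@B [main=B work=B]
After op 3 (commit): HEAD=main@C [main=C work=B]
After op 4 (merge): HEAD=main@D [main=D work=B]
After op 5 (checkout): HEAD=work@B [main=D work=B]
After op 6 (checkout): HEAD=main@D [main=D work=B]
After op 7 (commit): HEAD=main@E [main=E work=B]
After op 8 (merge): HEAD=main@F [main=F work=B]
After op 9 (branch): HEAD=main@F [feat=F main=F work=B]
ancestors(main=F): ['A', 'B', 'C', 'D', 'E', 'F']
ancestors(work=B): ['A', 'B']
common: ['A', 'B']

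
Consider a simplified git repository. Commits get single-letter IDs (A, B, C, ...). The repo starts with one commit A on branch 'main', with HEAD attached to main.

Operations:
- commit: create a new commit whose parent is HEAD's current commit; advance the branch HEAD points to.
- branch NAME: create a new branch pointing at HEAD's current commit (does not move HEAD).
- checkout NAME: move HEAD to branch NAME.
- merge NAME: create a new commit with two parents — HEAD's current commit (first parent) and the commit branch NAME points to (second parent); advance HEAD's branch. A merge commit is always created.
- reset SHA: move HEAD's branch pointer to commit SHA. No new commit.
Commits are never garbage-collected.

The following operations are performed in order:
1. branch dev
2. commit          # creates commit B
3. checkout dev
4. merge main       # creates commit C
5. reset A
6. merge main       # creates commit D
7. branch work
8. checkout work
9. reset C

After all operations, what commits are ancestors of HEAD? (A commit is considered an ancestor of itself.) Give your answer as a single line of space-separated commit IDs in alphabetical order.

Answer: A B C

Derivation:
After op 1 (branch): HEAD=main@A [dev=A main=A]
After op 2 (commit): HEAD=main@B [dev=A main=B]
After op 3 (checkout): HEAD=dev@A [dev=A main=B]
After op 4 (merge): HEAD=dev@C [dev=C main=B]
After op 5 (reset): HEAD=dev@A [dev=A main=B]
After op 6 (merge): HEAD=dev@D [dev=D main=B]
After op 7 (branch): HEAD=dev@D [dev=D main=B work=D]
After op 8 (checkout): HEAD=work@D [dev=D main=B work=D]
After op 9 (reset): HEAD=work@C [dev=D main=B work=C]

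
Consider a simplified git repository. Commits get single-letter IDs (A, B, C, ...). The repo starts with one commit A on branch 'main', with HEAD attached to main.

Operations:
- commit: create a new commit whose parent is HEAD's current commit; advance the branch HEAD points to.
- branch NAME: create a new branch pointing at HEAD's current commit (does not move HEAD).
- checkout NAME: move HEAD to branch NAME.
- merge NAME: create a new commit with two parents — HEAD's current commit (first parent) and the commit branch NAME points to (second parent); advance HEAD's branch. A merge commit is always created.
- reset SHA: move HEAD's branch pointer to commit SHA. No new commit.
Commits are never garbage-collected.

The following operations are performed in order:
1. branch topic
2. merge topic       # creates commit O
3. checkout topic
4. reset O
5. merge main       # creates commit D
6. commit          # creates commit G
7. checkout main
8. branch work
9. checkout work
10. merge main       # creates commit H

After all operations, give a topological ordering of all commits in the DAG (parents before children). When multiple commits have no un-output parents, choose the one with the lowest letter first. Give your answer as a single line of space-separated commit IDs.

Answer: A O D G H

Derivation:
After op 1 (branch): HEAD=main@A [main=A topic=A]
After op 2 (merge): HEAD=main@O [main=O topic=A]
After op 3 (checkout): HEAD=topic@A [main=O topic=A]
After op 4 (reset): HEAD=topic@O [main=O topic=O]
After op 5 (merge): HEAD=topic@D [main=O topic=D]
After op 6 (commit): HEAD=topic@G [main=O topic=G]
After op 7 (checkout): HEAD=main@O [main=O topic=G]
After op 8 (branch): HEAD=main@O [main=O topic=G work=O]
After op 9 (checkout): HEAD=work@O [main=O topic=G work=O]
After op 10 (merge): HEAD=work@H [main=O topic=G work=H]
commit A: parents=[]
commit D: parents=['O', 'O']
commit G: parents=['D']
commit H: parents=['O', 'O']
commit O: parents=['A', 'A']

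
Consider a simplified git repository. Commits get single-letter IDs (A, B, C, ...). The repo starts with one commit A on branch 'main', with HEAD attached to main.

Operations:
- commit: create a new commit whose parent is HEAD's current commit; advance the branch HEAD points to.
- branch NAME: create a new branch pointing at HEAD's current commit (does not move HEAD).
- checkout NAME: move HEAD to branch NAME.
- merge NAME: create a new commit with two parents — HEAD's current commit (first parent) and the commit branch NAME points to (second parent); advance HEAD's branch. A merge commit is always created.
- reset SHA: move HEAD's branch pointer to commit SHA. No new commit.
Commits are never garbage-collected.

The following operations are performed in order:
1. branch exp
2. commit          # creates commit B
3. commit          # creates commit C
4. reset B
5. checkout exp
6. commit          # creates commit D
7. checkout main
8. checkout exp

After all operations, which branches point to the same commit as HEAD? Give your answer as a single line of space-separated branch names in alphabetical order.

After op 1 (branch): HEAD=main@A [exp=A main=A]
After op 2 (commit): HEAD=main@B [exp=A main=B]
After op 3 (commit): HEAD=main@C [exp=A main=C]
After op 4 (reset): HEAD=main@B [exp=A main=B]
After op 5 (checkout): HEAD=exp@A [exp=A main=B]
After op 6 (commit): HEAD=exp@D [exp=D main=B]
After op 7 (checkout): HEAD=main@B [exp=D main=B]
After op 8 (checkout): HEAD=exp@D [exp=D main=B]

Answer: exp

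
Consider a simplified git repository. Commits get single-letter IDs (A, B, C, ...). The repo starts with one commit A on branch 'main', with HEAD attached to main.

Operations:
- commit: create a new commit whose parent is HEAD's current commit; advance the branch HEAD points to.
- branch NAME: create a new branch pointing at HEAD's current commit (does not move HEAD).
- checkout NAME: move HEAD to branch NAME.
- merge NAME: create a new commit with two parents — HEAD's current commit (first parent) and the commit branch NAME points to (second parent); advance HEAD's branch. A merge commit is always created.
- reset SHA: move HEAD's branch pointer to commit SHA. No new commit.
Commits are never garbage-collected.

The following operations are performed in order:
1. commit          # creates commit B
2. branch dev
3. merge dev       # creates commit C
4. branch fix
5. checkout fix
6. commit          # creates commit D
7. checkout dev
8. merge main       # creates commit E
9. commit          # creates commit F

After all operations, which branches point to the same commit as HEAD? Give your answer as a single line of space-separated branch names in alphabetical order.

Answer: dev

Derivation:
After op 1 (commit): HEAD=main@B [main=B]
After op 2 (branch): HEAD=main@B [dev=B main=B]
After op 3 (merge): HEAD=main@C [dev=B main=C]
After op 4 (branch): HEAD=main@C [dev=B fix=C main=C]
After op 5 (checkout): HEAD=fix@C [dev=B fix=C main=C]
After op 6 (commit): HEAD=fix@D [dev=B fix=D main=C]
After op 7 (checkout): HEAD=dev@B [dev=B fix=D main=C]
After op 8 (merge): HEAD=dev@E [dev=E fix=D main=C]
After op 9 (commit): HEAD=dev@F [dev=F fix=D main=C]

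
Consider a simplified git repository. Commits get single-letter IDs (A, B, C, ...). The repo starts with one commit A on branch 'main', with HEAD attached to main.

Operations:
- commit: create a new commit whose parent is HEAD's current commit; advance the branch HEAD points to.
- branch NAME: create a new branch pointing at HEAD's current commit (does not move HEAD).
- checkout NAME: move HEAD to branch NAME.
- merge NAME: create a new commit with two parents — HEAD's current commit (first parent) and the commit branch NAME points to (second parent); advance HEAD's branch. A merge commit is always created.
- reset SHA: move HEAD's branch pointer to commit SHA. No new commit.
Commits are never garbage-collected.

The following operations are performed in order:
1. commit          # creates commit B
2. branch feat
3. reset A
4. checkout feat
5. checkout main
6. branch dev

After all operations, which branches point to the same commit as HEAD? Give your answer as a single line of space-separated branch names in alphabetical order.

After op 1 (commit): HEAD=main@B [main=B]
After op 2 (branch): HEAD=main@B [feat=B main=B]
After op 3 (reset): HEAD=main@A [feat=B main=A]
After op 4 (checkout): HEAD=feat@B [feat=B main=A]
After op 5 (checkout): HEAD=main@A [feat=B main=A]
After op 6 (branch): HEAD=main@A [dev=A feat=B main=A]

Answer: dev main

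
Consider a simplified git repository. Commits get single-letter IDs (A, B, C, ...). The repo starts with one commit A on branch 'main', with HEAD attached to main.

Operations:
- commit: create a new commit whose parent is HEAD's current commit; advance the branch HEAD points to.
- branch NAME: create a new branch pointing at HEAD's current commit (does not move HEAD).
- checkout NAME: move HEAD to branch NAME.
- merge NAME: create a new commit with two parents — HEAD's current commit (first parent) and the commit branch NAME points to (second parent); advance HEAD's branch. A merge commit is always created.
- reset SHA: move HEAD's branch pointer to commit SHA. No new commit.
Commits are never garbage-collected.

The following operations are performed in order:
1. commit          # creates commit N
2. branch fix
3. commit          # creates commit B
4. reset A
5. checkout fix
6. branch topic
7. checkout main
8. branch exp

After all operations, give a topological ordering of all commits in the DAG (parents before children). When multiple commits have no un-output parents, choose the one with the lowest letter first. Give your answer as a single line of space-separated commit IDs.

Answer: A N B

Derivation:
After op 1 (commit): HEAD=main@N [main=N]
After op 2 (branch): HEAD=main@N [fix=N main=N]
After op 3 (commit): HEAD=main@B [fix=N main=B]
After op 4 (reset): HEAD=main@A [fix=N main=A]
After op 5 (checkout): HEAD=fix@N [fix=N main=A]
After op 6 (branch): HEAD=fix@N [fix=N main=A topic=N]
After op 7 (checkout): HEAD=main@A [fix=N main=A topic=N]
After op 8 (branch): HEAD=main@A [exp=A fix=N main=A topic=N]
commit A: parents=[]
commit B: parents=['N']
commit N: parents=['A']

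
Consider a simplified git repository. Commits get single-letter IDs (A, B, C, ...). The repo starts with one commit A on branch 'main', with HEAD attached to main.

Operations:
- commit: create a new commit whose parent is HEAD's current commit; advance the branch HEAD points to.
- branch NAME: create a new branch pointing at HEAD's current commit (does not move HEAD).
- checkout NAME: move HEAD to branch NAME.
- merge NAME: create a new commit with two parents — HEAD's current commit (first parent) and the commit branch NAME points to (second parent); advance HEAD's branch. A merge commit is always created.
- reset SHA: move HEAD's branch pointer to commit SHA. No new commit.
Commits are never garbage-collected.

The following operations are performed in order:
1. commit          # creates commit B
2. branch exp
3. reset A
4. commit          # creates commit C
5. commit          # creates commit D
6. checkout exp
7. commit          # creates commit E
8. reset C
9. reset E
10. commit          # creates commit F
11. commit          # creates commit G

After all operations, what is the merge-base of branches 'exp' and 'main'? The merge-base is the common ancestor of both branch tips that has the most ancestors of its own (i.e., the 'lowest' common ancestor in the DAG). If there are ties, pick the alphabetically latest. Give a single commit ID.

Answer: A

Derivation:
After op 1 (commit): HEAD=main@B [main=B]
After op 2 (branch): HEAD=main@B [exp=B main=B]
After op 3 (reset): HEAD=main@A [exp=B main=A]
After op 4 (commit): HEAD=main@C [exp=B main=C]
After op 5 (commit): HEAD=main@D [exp=B main=D]
After op 6 (checkout): HEAD=exp@B [exp=B main=D]
After op 7 (commit): HEAD=exp@E [exp=E main=D]
After op 8 (reset): HEAD=exp@C [exp=C main=D]
After op 9 (reset): HEAD=exp@E [exp=E main=D]
After op 10 (commit): HEAD=exp@F [exp=F main=D]
After op 11 (commit): HEAD=exp@G [exp=G main=D]
ancestors(exp=G): ['A', 'B', 'E', 'F', 'G']
ancestors(main=D): ['A', 'C', 'D']
common: ['A']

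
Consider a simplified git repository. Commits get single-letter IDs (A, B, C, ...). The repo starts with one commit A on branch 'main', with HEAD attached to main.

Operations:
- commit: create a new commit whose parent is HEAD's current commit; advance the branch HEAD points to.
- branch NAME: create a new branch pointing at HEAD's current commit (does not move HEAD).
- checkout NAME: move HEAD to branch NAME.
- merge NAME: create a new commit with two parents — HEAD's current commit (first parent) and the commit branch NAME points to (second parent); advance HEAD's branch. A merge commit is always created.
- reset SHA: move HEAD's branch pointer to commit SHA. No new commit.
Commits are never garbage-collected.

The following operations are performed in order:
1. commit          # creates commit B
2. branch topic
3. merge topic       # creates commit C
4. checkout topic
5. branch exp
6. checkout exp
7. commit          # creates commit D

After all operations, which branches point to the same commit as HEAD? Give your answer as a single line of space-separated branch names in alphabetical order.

Answer: exp

Derivation:
After op 1 (commit): HEAD=main@B [main=B]
After op 2 (branch): HEAD=main@B [main=B topic=B]
After op 3 (merge): HEAD=main@C [main=C topic=B]
After op 4 (checkout): HEAD=topic@B [main=C topic=B]
After op 5 (branch): HEAD=topic@B [exp=B main=C topic=B]
After op 6 (checkout): HEAD=exp@B [exp=B main=C topic=B]
After op 7 (commit): HEAD=exp@D [exp=D main=C topic=B]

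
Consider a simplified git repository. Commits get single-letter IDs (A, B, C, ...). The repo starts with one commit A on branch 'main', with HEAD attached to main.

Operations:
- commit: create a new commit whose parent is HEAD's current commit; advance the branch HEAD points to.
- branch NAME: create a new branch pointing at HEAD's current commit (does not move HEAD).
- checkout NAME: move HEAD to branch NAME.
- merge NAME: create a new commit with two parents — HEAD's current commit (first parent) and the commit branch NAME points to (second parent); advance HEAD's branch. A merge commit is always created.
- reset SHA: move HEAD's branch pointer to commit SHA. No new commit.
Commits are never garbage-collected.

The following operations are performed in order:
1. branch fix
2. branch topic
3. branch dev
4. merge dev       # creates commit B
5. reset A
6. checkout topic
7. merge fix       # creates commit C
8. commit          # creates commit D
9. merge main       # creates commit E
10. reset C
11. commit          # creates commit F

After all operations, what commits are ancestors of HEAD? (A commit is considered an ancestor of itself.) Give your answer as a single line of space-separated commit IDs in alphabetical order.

After op 1 (branch): HEAD=main@A [fix=A main=A]
After op 2 (branch): HEAD=main@A [fix=A main=A topic=A]
After op 3 (branch): HEAD=main@A [dev=A fix=A main=A topic=A]
After op 4 (merge): HEAD=main@B [dev=A fix=A main=B topic=A]
After op 5 (reset): HEAD=main@A [dev=A fix=A main=A topic=A]
After op 6 (checkout): HEAD=topic@A [dev=A fix=A main=A topic=A]
After op 7 (merge): HEAD=topic@C [dev=A fix=A main=A topic=C]
After op 8 (commit): HEAD=topic@D [dev=A fix=A main=A topic=D]
After op 9 (merge): HEAD=topic@E [dev=A fix=A main=A topic=E]
After op 10 (reset): HEAD=topic@C [dev=A fix=A main=A topic=C]
After op 11 (commit): HEAD=topic@F [dev=A fix=A main=A topic=F]

Answer: A C F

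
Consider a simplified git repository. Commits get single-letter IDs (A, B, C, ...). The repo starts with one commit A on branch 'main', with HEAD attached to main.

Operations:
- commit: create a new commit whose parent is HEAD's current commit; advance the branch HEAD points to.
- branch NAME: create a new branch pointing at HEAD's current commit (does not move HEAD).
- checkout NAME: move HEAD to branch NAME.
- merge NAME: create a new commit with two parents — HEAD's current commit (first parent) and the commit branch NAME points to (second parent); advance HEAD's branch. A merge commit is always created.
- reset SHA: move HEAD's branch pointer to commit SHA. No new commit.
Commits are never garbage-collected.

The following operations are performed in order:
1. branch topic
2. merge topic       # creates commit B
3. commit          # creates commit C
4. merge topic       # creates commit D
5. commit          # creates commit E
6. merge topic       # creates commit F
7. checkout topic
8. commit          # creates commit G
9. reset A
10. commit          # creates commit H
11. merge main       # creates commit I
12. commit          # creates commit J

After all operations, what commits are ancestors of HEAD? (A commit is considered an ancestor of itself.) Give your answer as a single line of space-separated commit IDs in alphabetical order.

Answer: A B C D E F H I J

Derivation:
After op 1 (branch): HEAD=main@A [main=A topic=A]
After op 2 (merge): HEAD=main@B [main=B topic=A]
After op 3 (commit): HEAD=main@C [main=C topic=A]
After op 4 (merge): HEAD=main@D [main=D topic=A]
After op 5 (commit): HEAD=main@E [main=E topic=A]
After op 6 (merge): HEAD=main@F [main=F topic=A]
After op 7 (checkout): HEAD=topic@A [main=F topic=A]
After op 8 (commit): HEAD=topic@G [main=F topic=G]
After op 9 (reset): HEAD=topic@A [main=F topic=A]
After op 10 (commit): HEAD=topic@H [main=F topic=H]
After op 11 (merge): HEAD=topic@I [main=F topic=I]
After op 12 (commit): HEAD=topic@J [main=F topic=J]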